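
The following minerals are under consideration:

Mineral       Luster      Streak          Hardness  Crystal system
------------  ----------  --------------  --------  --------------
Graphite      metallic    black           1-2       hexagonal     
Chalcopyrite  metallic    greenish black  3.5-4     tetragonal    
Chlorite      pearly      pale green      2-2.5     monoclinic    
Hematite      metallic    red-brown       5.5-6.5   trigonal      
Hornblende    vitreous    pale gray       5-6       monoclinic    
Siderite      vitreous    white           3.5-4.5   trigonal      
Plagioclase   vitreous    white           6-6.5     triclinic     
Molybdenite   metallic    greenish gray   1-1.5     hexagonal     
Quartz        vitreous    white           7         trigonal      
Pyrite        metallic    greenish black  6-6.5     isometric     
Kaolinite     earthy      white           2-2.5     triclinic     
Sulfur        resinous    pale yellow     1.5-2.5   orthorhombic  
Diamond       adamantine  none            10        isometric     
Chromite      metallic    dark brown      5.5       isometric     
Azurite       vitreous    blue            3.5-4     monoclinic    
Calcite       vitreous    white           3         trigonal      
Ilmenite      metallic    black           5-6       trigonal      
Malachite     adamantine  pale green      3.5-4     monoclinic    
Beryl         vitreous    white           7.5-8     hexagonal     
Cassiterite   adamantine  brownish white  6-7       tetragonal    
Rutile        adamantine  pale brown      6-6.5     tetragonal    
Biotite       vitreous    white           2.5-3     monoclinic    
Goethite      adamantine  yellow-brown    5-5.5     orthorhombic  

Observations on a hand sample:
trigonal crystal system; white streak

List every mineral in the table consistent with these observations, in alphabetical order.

Trigonal crystal system: leaves Hematite, Siderite, Quartz, Calcite, Ilmenite.
White streak excludes Hematite, Ilmenite.
Consistent with every observation: Calcite, Quartz, Siderite.

Calcite, Quartz, Siderite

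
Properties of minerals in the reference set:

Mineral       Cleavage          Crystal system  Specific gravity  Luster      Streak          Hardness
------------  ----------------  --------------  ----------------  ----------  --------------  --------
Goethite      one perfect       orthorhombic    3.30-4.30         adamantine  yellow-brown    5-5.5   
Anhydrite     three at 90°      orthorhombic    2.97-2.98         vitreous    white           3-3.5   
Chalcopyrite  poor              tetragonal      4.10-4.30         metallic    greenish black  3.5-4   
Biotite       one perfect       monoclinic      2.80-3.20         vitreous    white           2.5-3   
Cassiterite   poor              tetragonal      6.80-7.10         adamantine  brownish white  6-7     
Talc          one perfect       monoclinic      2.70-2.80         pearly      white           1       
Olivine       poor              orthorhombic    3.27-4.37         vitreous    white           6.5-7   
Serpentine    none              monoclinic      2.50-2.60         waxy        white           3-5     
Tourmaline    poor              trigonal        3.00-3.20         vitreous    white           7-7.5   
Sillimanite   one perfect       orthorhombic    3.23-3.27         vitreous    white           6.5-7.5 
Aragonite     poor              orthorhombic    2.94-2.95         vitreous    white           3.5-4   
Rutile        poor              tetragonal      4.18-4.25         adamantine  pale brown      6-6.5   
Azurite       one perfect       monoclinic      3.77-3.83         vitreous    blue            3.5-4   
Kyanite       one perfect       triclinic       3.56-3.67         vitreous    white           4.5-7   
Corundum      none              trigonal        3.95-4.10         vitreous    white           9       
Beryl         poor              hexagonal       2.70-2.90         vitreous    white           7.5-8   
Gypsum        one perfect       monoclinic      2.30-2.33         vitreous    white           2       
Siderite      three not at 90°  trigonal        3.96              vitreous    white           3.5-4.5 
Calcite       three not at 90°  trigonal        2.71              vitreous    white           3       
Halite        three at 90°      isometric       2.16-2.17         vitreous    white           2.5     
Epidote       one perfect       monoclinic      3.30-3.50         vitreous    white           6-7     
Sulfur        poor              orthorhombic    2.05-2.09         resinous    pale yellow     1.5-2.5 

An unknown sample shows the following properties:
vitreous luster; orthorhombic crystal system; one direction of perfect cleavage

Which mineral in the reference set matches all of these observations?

Sillimanite

Vitreous luster: Anhydrite, Biotite, Olivine, Tourmaline, Sillimanite, Aragonite, Azurite, Kyanite, Corundum, Beryl, Gypsum, Siderite, Calcite, Halite, Epidote remain.
Orthorhombic crystal system: Anhydrite, Olivine, Sillimanite, Aragonite remain.
One direction of perfect cleavage: Sillimanite remains.
The only mineral consistent with every observation is Sillimanite.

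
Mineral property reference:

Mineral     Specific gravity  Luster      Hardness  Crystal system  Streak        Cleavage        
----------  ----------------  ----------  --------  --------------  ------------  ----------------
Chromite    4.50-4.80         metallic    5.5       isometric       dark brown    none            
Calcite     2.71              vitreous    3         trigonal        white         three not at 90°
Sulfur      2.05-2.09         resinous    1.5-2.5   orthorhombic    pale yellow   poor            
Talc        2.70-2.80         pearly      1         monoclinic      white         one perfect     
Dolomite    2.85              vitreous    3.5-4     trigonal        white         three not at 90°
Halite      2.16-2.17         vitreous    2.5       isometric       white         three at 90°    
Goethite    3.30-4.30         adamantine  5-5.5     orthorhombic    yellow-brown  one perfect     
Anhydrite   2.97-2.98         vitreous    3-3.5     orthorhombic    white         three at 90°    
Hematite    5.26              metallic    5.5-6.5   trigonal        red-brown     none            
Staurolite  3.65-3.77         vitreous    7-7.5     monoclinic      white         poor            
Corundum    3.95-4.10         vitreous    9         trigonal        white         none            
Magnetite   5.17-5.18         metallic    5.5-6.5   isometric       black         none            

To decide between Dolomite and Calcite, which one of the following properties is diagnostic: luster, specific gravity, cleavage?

Luster: both vitreous — shared.
Specific gravity: Dolomite 2.85, Calcite 2.71 — these differ.
Cleavage: both three not at 90° — shared.
Specific gravity is the diagnostic property here.

specific gravity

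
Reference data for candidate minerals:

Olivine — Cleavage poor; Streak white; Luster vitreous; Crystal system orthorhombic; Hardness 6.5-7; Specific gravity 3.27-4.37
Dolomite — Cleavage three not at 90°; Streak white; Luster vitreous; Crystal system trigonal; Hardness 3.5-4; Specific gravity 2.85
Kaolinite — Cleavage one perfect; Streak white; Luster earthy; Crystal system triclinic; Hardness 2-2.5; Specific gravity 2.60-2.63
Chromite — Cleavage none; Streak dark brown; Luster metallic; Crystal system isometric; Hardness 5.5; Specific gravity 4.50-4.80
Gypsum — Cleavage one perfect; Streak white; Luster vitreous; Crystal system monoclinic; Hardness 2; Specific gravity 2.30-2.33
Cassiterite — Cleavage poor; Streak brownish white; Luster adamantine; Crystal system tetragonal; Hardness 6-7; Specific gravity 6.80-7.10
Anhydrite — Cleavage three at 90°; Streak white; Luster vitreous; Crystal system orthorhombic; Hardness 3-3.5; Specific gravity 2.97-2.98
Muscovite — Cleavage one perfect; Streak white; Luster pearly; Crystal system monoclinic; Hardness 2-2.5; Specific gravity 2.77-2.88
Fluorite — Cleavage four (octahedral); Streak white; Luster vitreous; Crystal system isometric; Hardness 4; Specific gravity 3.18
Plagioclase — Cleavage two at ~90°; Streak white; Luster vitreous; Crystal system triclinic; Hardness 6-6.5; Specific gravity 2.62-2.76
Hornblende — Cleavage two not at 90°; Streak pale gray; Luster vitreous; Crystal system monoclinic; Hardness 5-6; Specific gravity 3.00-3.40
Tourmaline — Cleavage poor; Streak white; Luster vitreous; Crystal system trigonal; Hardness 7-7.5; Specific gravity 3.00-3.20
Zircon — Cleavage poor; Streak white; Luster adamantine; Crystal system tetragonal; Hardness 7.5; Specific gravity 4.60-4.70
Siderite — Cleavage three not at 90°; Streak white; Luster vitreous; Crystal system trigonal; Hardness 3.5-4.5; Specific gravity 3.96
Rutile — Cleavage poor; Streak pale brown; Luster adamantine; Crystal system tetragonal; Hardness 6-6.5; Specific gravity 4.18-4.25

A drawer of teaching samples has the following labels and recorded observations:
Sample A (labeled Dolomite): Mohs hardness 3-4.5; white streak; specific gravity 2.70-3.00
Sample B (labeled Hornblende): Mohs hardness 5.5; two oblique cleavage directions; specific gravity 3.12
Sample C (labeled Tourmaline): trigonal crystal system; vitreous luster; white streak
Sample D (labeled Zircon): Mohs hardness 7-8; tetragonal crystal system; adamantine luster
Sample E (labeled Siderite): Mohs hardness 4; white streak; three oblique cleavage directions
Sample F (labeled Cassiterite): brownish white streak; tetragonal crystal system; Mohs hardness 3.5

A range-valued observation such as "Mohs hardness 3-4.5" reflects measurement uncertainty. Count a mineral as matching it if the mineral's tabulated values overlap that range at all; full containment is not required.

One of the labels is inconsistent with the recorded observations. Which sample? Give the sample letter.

Sample A: all recorded properties match Dolomite.
Sample B: all recorded properties match Hornblende.
Sample C: all recorded properties match Tourmaline.
Sample D: all recorded properties match Zircon.
Sample E: all recorded properties match Siderite.
Sample F: Cassiterite has hardness 6-7, but the record shows Mohs hardness 3.5 — this label is wrong.
Only sample F is inconsistent with its label.

F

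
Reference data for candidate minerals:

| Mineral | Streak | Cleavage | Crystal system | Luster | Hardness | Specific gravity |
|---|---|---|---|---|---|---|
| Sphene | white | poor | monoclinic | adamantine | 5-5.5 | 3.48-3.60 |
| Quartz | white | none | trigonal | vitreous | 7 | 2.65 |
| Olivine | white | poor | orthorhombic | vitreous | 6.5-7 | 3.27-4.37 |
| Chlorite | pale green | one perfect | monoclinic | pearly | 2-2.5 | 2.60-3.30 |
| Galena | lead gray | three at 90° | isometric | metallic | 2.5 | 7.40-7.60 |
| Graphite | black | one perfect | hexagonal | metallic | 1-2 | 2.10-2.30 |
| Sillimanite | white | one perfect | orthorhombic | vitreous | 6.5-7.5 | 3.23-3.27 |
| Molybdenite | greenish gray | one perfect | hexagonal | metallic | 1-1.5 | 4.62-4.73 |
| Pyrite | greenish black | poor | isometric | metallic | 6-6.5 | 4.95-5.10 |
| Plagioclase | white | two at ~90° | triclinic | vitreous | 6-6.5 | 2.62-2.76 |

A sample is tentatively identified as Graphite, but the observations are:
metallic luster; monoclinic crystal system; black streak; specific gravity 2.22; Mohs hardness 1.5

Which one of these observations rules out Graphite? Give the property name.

crystal system

Metallic luster: Graphite has metallic luster — consistent.
Monoclinic crystal system: Graphite has hexagonal system — outside the reference range.
Black streak: Graphite has black streak — consistent.
Specific gravity 2.22: Graphite has SG 2.10-2.30 — consistent.
Mohs hardness 1.5: Graphite has hardness 1-2 — consistent.
Only the crystal system is inconsistent.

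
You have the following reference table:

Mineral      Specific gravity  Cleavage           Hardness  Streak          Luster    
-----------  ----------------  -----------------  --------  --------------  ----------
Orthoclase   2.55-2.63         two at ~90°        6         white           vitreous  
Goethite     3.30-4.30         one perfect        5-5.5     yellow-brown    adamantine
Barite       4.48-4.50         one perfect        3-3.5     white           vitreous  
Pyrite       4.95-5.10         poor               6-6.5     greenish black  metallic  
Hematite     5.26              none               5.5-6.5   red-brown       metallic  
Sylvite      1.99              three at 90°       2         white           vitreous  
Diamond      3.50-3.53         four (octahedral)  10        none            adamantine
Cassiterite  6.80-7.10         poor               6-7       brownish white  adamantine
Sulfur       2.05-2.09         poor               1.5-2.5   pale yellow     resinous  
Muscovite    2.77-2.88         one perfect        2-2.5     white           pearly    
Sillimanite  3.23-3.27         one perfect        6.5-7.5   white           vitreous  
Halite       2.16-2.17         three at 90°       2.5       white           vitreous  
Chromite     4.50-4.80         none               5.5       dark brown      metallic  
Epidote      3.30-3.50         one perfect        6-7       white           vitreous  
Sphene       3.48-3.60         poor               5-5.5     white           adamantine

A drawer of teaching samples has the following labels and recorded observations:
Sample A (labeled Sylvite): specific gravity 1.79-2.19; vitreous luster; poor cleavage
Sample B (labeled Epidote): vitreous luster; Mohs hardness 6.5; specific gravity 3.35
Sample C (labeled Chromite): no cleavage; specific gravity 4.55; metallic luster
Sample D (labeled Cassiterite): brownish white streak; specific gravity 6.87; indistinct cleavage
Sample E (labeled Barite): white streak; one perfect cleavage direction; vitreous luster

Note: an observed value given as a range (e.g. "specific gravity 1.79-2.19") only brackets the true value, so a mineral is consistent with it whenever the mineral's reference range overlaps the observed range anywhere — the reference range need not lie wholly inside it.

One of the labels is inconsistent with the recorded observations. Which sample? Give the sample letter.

Sample A: poor cleavage is outside the reference for Sylvite (cleavage three at 90°) — mislabeled.
Sample B: every observation is compatible with the reference values for Epidote.
Sample C: every observation is compatible with the reference values for Chromite.
Sample D: every observation is compatible with the reference values for Cassiterite.
Sample E: every observation is compatible with the reference values for Barite.
Only sample A is inconsistent with its label.

A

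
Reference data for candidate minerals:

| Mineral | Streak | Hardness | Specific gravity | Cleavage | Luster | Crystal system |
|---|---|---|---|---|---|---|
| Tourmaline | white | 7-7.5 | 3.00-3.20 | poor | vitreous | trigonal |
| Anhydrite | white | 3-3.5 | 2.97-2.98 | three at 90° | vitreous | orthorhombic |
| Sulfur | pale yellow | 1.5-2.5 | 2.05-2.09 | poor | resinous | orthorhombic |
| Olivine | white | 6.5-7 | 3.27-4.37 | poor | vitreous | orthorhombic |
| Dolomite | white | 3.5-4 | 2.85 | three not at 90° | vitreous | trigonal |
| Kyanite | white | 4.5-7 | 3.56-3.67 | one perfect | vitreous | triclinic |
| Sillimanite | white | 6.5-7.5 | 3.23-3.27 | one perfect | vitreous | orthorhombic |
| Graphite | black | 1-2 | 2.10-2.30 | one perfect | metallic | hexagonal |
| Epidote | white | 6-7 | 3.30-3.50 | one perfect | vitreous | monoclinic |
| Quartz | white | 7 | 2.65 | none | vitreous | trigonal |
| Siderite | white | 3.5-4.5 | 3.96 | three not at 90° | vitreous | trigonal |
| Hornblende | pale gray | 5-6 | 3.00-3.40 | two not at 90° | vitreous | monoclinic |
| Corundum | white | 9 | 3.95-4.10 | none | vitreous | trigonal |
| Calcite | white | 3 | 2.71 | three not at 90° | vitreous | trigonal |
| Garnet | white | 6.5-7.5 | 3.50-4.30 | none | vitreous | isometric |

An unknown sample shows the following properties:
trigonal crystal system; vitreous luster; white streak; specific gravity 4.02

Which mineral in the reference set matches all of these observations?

Corundum

Trigonal crystal system: Tourmaline, Dolomite, Quartz, Siderite, Corundum, Calcite remain.
Vitreous luster: all remaining candidates fit.
White streak: all remaining candidates fit.
Specific gravity 4.02: Corundum remains.
The only mineral consistent with every observation is Corundum.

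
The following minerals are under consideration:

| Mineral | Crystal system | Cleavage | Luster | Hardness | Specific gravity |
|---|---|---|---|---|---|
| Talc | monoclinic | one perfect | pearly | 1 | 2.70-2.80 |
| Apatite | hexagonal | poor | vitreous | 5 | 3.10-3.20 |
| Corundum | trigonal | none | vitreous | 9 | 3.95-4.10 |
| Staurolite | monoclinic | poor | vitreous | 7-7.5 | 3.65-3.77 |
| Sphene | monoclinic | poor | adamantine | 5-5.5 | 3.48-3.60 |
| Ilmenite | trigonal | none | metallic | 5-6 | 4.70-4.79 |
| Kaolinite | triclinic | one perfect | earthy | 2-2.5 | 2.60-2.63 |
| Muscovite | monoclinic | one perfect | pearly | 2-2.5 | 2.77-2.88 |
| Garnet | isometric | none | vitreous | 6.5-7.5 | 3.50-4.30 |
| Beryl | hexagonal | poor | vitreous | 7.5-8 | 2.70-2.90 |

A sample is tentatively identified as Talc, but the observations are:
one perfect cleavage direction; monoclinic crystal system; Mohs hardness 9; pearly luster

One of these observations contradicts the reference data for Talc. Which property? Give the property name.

hardness

One perfect cleavage direction: Talc has cleavage one perfect — within range.
Monoclinic crystal system: Talc has monoclinic system — within range.
Mohs hardness 9: Talc has hardness 1 — inconsistent.
Pearly luster: Talc has pearly luster — within range.
Everything matches except the hardness.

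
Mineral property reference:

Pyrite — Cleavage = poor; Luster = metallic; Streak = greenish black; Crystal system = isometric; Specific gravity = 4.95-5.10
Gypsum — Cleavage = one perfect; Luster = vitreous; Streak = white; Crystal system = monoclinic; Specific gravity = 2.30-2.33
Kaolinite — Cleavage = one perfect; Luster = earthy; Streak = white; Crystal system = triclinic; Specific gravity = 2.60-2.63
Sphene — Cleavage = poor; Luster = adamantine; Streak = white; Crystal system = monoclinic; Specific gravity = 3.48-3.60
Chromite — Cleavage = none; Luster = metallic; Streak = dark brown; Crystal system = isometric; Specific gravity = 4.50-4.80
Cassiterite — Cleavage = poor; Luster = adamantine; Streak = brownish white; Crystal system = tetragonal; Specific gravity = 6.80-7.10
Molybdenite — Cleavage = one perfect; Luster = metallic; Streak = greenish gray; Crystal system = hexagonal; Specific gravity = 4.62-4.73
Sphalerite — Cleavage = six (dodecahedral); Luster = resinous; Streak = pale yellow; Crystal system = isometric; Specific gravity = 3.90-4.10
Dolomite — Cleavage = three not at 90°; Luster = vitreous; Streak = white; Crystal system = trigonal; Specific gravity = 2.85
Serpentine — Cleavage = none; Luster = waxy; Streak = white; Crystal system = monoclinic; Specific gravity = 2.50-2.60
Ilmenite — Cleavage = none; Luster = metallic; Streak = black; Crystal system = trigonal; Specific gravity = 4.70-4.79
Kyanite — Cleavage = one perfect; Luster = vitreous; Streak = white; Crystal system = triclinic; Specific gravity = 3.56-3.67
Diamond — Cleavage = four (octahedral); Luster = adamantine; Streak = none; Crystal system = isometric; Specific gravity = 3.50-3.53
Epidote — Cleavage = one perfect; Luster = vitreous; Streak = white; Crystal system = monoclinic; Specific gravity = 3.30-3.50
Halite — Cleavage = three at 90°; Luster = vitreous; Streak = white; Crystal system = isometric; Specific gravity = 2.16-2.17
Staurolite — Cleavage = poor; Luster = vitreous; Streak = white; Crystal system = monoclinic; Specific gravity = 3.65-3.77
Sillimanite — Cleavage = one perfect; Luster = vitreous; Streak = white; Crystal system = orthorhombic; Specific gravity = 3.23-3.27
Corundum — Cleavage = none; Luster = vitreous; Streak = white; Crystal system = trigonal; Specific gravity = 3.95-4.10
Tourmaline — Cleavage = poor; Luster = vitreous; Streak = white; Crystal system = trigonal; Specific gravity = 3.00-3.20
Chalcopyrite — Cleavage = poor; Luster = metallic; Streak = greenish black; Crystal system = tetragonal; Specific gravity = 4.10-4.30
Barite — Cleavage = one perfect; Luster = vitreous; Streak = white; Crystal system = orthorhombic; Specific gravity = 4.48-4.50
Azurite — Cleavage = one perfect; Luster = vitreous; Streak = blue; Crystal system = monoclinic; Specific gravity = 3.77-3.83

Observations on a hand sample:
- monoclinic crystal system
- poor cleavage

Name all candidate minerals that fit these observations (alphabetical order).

Monoclinic crystal system: Gypsum, Sphene, Serpentine, Epidote, Staurolite, Azurite remain.
Poor cleavage: only Sphene, Staurolite remain.
Remaining candidates: Sphene, Staurolite.

Sphene, Staurolite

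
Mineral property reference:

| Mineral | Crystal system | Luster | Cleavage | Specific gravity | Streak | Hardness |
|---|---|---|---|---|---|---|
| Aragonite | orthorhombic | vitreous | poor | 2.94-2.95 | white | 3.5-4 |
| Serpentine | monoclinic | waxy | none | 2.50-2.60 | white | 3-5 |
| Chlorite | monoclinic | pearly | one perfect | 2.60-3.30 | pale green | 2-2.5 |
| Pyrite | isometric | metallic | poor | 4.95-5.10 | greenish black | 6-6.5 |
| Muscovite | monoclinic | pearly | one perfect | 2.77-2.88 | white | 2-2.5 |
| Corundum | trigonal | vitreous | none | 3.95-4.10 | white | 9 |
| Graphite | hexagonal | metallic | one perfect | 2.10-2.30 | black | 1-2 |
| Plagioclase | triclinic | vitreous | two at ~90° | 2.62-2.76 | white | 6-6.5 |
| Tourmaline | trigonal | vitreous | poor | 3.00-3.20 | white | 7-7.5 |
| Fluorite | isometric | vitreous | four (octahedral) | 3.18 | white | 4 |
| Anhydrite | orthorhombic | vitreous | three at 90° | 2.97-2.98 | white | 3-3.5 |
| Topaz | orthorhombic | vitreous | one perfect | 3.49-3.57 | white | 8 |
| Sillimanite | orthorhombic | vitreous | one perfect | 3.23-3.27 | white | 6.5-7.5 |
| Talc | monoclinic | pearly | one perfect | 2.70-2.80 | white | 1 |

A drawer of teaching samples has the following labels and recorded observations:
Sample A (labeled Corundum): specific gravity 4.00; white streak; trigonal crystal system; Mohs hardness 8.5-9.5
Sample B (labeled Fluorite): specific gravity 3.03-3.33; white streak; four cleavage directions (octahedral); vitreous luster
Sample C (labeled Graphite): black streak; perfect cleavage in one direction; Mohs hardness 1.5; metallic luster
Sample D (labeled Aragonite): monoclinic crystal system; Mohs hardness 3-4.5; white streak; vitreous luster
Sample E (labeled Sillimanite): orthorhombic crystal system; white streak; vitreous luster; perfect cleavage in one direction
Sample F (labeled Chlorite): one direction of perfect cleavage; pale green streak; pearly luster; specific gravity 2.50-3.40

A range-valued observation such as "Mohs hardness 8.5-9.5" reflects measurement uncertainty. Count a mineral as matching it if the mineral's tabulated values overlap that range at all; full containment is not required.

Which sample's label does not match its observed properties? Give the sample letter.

D

Sample A: every observation is compatible with the reference values for Corundum.
Sample B: every observation is compatible with the reference values for Fluorite.
Sample C: every observation is compatible with the reference values for Graphite.
Sample D: monoclinic crystal system is outside the reference for Aragonite (orthorhombic system) — mislabeled.
Sample E: every observation is compatible with the reference values for Sillimanite.
Sample F: every observation is compatible with the reference values for Chlorite.
The mislabeled specimen is D.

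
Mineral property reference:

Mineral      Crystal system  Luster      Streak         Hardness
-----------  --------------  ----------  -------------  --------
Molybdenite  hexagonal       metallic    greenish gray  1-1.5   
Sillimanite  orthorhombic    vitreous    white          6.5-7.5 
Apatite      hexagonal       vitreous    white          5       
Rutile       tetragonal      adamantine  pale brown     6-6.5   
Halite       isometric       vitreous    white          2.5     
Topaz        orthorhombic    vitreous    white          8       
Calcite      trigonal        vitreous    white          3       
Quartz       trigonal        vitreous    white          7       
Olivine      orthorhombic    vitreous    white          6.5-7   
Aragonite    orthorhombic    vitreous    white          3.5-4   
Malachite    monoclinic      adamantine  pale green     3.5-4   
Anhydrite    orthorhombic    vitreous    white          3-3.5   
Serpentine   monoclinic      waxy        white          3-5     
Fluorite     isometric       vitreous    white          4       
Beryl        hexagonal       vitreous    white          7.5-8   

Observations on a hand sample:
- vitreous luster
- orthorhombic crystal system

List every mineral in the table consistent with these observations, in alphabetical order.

Vitreous luster excludes Molybdenite, Rutile, Malachite, Serpentine.
Orthorhombic crystal system — narrows the field to Sillimanite, Topaz, Olivine, Aragonite, Anhydrite.
The minerals that satisfy all observations are Anhydrite, Aragonite, Olivine, Sillimanite, Topaz.

Anhydrite, Aragonite, Olivine, Sillimanite, Topaz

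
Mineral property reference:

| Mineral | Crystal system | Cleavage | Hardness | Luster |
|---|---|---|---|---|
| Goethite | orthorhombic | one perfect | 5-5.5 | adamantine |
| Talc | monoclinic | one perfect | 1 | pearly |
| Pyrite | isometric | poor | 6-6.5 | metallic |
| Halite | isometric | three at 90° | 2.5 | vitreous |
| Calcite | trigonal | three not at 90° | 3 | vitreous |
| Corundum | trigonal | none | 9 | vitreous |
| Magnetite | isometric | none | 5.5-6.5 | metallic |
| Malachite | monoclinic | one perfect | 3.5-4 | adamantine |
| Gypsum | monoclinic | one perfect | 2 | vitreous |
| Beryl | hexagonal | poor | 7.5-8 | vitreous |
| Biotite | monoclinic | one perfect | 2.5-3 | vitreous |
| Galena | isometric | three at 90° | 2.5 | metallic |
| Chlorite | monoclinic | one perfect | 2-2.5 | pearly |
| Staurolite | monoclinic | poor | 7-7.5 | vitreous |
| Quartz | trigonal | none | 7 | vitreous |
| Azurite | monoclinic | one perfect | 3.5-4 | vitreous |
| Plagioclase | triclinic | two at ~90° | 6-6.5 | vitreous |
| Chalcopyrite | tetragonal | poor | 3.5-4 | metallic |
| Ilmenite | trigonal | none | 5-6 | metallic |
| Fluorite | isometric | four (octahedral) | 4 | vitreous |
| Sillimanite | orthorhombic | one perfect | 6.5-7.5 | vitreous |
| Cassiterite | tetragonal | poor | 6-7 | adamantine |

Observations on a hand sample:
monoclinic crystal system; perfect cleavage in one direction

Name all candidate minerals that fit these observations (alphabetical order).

Monoclinic crystal system — Talc, Malachite, Gypsum, Biotite, Chlorite, Staurolite, Azurite remain.
Perfect cleavage in one direction is inconsistent with Staurolite.
Consistent with every observation: Azurite, Biotite, Chlorite, Gypsum, Malachite, Talc.

Azurite, Biotite, Chlorite, Gypsum, Malachite, Talc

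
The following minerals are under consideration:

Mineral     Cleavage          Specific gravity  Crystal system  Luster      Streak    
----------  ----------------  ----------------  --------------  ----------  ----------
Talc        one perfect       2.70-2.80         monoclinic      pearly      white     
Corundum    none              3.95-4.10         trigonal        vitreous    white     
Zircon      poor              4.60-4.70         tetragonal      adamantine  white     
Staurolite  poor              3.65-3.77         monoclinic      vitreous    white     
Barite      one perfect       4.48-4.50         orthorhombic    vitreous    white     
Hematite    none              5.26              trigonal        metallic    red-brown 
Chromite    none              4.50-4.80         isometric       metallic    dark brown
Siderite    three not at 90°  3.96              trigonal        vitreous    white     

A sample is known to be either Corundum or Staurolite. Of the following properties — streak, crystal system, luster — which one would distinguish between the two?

Streak: both white — identical.
Crystal system: Corundum trigonal, Staurolite monoclinic — these differ.
Luster: both vitreous — identical.
Crystal system is the diagnostic property here.

crystal system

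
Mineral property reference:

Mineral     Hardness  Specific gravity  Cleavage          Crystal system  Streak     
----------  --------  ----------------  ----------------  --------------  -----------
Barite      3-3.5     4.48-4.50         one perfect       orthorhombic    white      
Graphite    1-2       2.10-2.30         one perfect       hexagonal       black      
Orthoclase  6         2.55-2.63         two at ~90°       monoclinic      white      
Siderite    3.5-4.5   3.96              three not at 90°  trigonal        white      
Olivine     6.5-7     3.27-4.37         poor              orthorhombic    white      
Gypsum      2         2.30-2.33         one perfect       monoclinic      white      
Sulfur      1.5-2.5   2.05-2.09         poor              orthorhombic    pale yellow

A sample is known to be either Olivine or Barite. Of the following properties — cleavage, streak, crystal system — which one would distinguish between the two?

Cleavage: Olivine poor, Barite one perfect — these differ.
Streak: both white — no difference.
Crystal system: both orthorhombic — no difference.
Only cleavage differs between Olivine and Barite among the listed tests.

cleavage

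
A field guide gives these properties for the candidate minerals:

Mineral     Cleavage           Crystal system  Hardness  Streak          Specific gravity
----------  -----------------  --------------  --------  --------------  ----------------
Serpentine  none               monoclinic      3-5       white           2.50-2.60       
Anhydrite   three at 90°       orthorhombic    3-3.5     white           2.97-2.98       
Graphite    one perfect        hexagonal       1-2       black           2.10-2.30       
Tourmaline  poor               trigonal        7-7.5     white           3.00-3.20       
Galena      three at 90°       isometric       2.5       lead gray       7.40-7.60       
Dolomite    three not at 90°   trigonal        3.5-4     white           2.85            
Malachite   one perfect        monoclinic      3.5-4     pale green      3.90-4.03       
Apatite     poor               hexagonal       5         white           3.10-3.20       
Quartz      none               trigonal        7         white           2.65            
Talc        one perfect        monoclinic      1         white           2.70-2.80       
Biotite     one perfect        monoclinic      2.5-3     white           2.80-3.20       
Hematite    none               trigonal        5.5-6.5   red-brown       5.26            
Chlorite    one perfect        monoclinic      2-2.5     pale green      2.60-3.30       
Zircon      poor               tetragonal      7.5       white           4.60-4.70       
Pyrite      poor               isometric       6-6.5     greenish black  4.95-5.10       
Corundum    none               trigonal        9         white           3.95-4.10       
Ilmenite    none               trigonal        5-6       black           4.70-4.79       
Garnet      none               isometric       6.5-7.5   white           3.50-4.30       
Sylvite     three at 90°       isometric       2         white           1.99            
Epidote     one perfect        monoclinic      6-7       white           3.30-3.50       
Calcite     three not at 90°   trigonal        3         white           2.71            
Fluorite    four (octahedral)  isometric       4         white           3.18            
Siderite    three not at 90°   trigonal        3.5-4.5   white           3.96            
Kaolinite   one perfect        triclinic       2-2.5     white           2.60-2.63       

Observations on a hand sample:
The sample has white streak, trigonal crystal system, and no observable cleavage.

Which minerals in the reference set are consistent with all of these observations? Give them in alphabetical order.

White streak: leaves Serpentine, Anhydrite, Tourmaline, Dolomite, Apatite, Quartz, Talc, Biotite, Zircon, Corundum, Garnet, Sylvite, Epidote, Calcite, Fluorite, Siderite, Kaolinite.
Trigonal crystal system: only Tourmaline, Dolomite, Quartz, Corundum, Calcite, Siderite remain.
No observable cleavage: leaves Quartz, Corundum.
Consistent with every observation: Corundum, Quartz.

Corundum, Quartz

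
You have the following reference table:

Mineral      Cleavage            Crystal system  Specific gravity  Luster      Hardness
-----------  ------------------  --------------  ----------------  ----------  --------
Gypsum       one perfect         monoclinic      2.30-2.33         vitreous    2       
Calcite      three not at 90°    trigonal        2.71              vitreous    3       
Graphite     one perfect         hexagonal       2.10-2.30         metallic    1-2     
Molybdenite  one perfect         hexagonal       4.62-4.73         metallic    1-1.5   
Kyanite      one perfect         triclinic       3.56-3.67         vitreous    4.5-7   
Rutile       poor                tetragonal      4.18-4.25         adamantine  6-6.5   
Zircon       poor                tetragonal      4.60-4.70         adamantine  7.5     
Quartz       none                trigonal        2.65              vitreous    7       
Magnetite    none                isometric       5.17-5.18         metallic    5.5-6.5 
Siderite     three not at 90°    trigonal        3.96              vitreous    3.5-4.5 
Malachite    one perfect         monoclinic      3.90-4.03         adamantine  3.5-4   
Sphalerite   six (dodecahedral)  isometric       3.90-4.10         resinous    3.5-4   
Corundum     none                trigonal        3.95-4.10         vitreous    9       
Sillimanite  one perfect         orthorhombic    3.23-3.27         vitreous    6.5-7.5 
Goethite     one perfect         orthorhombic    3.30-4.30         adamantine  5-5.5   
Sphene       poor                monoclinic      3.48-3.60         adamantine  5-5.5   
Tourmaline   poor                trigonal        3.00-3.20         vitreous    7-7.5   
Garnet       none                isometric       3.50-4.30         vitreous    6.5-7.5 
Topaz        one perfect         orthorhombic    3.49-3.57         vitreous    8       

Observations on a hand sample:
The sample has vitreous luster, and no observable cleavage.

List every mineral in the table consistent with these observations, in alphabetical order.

Corundum, Garnet, Quartz

Vitreous luster: narrows the field to Gypsum, Calcite, Kyanite, Quartz, Siderite, Corundum, Sillimanite, Tourmaline, Garnet, Topaz.
No observable cleavage: only Quartz, Corundum, Garnet remain.
The minerals that satisfy all observations are Corundum, Garnet, Quartz.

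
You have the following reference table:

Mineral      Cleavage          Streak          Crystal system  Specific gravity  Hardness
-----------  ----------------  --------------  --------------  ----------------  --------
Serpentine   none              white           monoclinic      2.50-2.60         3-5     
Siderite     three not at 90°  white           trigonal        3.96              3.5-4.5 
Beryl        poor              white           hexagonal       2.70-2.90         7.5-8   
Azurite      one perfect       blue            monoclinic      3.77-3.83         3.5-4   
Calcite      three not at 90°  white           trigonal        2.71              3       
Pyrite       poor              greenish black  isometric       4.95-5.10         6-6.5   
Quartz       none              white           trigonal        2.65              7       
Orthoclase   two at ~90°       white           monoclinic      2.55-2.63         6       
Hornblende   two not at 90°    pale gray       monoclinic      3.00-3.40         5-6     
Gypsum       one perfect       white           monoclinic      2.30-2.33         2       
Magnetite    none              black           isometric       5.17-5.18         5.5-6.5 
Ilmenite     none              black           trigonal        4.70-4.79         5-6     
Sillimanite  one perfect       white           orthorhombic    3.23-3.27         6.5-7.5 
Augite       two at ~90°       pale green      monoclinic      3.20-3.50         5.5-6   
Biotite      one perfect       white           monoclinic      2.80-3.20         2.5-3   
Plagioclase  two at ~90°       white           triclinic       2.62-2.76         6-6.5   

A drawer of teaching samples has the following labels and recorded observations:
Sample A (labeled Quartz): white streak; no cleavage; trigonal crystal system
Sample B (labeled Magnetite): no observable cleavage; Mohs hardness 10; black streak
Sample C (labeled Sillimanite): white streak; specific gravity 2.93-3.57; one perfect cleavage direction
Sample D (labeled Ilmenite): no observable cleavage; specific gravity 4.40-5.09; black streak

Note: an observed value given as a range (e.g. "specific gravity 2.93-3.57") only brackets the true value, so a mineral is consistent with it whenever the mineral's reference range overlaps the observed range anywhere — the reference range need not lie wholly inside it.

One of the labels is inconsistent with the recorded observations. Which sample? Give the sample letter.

B

Sample A: nothing contradicts Quartz.
Sample B: Magnetite has hardness 5.5-6.5, but the record shows Mohs hardness 10 — this label is wrong.
Sample C: nothing contradicts Sillimanite.
Sample D: nothing contradicts Ilmenite.
Sample B is the mislabeled one.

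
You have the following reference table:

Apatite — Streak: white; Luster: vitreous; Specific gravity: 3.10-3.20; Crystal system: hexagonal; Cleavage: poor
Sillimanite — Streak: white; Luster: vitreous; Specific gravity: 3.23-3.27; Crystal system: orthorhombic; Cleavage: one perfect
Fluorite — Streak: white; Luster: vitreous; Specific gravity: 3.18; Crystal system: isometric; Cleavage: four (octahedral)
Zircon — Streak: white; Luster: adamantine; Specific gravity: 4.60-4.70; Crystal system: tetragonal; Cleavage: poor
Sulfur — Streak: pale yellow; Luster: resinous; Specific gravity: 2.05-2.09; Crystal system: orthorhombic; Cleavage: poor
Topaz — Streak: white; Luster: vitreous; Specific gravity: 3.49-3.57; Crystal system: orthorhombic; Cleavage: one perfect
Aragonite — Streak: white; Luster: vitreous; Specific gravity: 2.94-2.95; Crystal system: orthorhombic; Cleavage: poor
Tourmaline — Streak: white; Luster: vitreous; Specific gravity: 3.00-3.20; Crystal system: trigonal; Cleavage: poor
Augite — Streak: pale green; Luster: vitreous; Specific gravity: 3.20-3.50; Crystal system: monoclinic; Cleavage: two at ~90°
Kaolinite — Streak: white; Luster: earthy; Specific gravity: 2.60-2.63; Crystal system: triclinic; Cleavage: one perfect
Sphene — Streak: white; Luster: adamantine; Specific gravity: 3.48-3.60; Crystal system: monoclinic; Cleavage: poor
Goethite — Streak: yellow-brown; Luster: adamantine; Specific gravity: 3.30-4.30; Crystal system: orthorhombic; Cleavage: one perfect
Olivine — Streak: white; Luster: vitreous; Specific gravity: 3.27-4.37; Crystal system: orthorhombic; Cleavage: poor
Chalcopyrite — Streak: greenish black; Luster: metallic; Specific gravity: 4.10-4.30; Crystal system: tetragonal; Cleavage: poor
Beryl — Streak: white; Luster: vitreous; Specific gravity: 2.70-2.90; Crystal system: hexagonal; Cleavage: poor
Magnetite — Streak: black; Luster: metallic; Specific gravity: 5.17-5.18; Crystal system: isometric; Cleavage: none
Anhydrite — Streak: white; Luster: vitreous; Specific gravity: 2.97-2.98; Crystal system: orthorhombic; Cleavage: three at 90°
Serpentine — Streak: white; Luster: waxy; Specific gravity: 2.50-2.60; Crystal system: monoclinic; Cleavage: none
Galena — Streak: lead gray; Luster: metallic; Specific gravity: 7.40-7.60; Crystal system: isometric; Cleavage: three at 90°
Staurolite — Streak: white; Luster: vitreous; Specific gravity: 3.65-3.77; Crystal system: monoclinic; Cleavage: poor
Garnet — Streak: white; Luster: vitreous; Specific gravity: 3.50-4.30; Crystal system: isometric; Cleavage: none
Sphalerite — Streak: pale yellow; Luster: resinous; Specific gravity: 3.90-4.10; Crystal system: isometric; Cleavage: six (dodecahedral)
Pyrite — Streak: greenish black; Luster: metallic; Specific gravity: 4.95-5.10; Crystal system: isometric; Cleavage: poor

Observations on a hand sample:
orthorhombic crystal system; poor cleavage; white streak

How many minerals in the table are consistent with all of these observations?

Orthorhombic crystal system — Sillimanite, Sulfur, Topaz, Aragonite, Goethite, Olivine, Anhydrite remain.
Poor cleavage — only Sulfur, Aragonite, Olivine remain.
White streak is inconsistent with Sulfur.
Consistent with every observation: Aragonite, Olivine.
That is 2 minerals.

2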